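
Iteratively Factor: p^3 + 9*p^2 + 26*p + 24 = (p + 3)*(p^2 + 6*p + 8) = (p + 3)*(p + 4)*(p + 2)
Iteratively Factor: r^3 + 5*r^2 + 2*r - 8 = (r + 2)*(r^2 + 3*r - 4) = (r + 2)*(r + 4)*(r - 1)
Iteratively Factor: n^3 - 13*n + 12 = (n - 1)*(n^2 + n - 12) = (n - 1)*(n + 4)*(n - 3)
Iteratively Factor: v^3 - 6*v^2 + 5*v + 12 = (v - 3)*(v^2 - 3*v - 4) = (v - 3)*(v + 1)*(v - 4)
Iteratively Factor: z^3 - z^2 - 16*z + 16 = (z + 4)*(z^2 - 5*z + 4) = (z - 1)*(z + 4)*(z - 4)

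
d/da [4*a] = 4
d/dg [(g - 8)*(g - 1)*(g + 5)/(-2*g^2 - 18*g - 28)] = (-g^4 - 18*g^3 - 43*g^2 + 192*g + 878)/(2*(g^4 + 18*g^3 + 109*g^2 + 252*g + 196))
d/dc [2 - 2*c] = -2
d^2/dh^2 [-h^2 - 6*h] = -2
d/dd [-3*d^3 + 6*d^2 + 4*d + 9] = -9*d^2 + 12*d + 4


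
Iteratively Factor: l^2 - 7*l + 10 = (l - 5)*(l - 2)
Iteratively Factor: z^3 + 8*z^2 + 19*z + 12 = (z + 3)*(z^2 + 5*z + 4) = (z + 1)*(z + 3)*(z + 4)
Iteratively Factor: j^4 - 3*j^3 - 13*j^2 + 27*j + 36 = (j + 1)*(j^3 - 4*j^2 - 9*j + 36) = (j + 1)*(j + 3)*(j^2 - 7*j + 12) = (j - 3)*(j + 1)*(j + 3)*(j - 4)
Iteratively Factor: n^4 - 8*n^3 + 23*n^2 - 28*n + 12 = (n - 2)*(n^3 - 6*n^2 + 11*n - 6) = (n - 2)^2*(n^2 - 4*n + 3) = (n - 2)^2*(n - 1)*(n - 3)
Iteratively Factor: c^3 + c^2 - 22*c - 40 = (c - 5)*(c^2 + 6*c + 8) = (c - 5)*(c + 4)*(c + 2)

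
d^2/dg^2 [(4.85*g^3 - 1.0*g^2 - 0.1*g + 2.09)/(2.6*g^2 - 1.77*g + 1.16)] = (-9.42207*g^3 + 43.11828*g^2 - 16.74252*g - 2.613198)/(17.576*g^6 - 35.8956*g^5 + 47.96142*g^4 - 37.575153*g^3 + 21.398172*g^2 - 7.145136*g + 1.560896)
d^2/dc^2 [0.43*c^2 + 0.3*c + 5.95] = 0.860000000000000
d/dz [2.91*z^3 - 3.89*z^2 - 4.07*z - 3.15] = 8.73*z^2 - 7.78*z - 4.07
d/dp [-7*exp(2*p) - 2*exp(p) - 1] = (-14*exp(p) - 2)*exp(p)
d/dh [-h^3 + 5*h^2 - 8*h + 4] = -3*h^2 + 10*h - 8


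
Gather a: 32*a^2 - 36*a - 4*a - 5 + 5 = 32*a^2 - 40*a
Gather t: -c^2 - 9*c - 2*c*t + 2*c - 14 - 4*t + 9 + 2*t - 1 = -c^2 - 7*c + t*(-2*c - 2) - 6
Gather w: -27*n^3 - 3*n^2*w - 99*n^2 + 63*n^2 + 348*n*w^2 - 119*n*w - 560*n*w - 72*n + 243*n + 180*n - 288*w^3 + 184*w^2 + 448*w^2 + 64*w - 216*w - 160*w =-27*n^3 - 36*n^2 + 351*n - 288*w^3 + w^2*(348*n + 632) + w*(-3*n^2 - 679*n - 312)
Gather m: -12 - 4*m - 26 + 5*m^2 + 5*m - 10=5*m^2 + m - 48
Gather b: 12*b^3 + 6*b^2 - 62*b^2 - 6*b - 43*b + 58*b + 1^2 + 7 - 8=12*b^3 - 56*b^2 + 9*b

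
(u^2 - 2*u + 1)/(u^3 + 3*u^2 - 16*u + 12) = (u - 1)/(u^2 + 4*u - 12)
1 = 1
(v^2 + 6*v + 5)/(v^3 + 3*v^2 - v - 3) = (v + 5)/(v^2 + 2*v - 3)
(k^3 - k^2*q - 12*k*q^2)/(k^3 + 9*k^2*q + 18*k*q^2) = (k - 4*q)/(k + 6*q)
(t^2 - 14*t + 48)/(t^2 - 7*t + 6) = (t - 8)/(t - 1)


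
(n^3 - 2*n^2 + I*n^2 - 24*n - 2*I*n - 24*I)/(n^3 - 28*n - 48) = (n + I)/(n + 2)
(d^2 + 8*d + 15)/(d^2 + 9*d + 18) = (d + 5)/(d + 6)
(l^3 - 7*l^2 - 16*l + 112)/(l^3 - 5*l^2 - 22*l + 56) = (l - 4)/(l - 2)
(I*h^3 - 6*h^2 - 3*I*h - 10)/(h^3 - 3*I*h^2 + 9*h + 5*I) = (I*h^3 - 6*h^2 - 3*I*h - 10)/(h^3 - 3*I*h^2 + 9*h + 5*I)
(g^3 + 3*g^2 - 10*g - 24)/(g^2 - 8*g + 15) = (g^2 + 6*g + 8)/(g - 5)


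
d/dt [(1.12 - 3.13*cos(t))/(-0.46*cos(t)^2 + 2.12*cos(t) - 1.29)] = (1.4398*cos(t)^2 - 1.0304*cos(t) - 1.6633)*sin(t)/(0.2116*cos(t)^4 - 1.9504*cos(t)^3 + 5.6812*cos(t)^2 - 5.4696*cos(t) + 1.6641)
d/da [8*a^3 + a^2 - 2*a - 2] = 24*a^2 + 2*a - 2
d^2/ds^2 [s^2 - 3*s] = 2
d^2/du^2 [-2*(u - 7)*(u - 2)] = -4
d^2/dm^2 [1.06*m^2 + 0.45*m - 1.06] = 2.12000000000000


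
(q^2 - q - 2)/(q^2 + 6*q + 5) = (q - 2)/(q + 5)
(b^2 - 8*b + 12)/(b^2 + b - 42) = (b - 2)/(b + 7)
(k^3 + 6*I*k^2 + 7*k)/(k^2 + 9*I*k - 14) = k*(k - I)/(k + 2*I)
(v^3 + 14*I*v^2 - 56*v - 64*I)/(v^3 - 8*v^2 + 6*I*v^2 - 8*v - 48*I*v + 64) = (v + 8*I)/(v - 8)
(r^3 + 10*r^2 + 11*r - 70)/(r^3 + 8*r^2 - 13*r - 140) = (r - 2)/(r - 4)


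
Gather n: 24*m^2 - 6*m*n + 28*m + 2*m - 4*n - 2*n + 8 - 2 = 24*m^2 + 30*m + n*(-6*m - 6) + 6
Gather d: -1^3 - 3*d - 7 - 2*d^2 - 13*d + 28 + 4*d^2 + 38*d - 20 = 2*d^2 + 22*d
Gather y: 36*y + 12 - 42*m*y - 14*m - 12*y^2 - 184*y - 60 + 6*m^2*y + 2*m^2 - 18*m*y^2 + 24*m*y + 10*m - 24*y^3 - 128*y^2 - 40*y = 2*m^2 - 4*m - 24*y^3 + y^2*(-18*m - 140) + y*(6*m^2 - 18*m - 188) - 48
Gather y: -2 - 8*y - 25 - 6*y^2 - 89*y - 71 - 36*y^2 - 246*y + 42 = -42*y^2 - 343*y - 56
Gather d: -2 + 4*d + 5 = 4*d + 3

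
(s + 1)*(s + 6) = s^2 + 7*s + 6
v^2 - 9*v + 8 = (v - 8)*(v - 1)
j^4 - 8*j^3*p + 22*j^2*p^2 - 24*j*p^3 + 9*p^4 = (j - 3*p)^2*(j - p)^2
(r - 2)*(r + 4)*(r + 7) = r^3 + 9*r^2 + 6*r - 56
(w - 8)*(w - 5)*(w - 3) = w^3 - 16*w^2 + 79*w - 120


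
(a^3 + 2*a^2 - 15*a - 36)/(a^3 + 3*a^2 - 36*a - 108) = (a^2 - a - 12)/(a^2 - 36)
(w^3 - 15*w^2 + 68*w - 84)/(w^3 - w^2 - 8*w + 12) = (w^2 - 13*w + 42)/(w^2 + w - 6)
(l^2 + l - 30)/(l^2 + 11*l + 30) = (l - 5)/(l + 5)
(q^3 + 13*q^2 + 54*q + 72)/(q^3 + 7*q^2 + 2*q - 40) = (q^2 + 9*q + 18)/(q^2 + 3*q - 10)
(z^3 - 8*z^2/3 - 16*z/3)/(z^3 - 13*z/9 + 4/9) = 3*z*(z - 4)/(3*z^2 - 4*z + 1)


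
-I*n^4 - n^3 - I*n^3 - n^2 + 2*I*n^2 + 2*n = n*(n + 2)*(n - I)*(-I*n + I)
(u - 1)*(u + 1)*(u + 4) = u^3 + 4*u^2 - u - 4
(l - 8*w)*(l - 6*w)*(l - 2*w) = l^3 - 16*l^2*w + 76*l*w^2 - 96*w^3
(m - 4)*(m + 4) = m^2 - 16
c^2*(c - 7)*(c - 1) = c^4 - 8*c^3 + 7*c^2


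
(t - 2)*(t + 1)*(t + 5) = t^3 + 4*t^2 - 7*t - 10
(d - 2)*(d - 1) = d^2 - 3*d + 2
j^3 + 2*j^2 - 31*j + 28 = (j - 4)*(j - 1)*(j + 7)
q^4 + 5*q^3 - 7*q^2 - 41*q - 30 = (q - 3)*(q + 1)*(q + 2)*(q + 5)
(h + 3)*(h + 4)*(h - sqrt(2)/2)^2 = h^4 - sqrt(2)*h^3 + 7*h^3 - 7*sqrt(2)*h^2 + 25*h^2/2 - 12*sqrt(2)*h + 7*h/2 + 6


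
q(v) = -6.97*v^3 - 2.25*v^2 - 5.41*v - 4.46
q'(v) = -20.91*v^2 - 4.5*v - 5.41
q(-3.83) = 374.84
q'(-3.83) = -294.90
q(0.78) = -13.36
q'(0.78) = -21.64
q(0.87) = -15.46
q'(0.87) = -25.15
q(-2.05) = 57.22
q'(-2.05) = -84.06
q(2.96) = -220.95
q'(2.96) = -201.94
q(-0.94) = 4.43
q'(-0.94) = -19.66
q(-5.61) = 1185.69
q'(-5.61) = -638.25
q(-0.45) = -1.85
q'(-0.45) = -7.62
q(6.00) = -1623.44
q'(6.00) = -785.17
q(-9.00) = 4943.11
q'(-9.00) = -1658.62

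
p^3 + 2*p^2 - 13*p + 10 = (p - 2)*(p - 1)*(p + 5)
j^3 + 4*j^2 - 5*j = j*(j - 1)*(j + 5)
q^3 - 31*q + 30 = (q - 5)*(q - 1)*(q + 6)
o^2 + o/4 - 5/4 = (o - 1)*(o + 5/4)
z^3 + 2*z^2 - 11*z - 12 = (z - 3)*(z + 1)*(z + 4)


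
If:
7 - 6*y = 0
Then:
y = 7/6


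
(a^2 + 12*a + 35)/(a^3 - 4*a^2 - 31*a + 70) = (a + 7)/(a^2 - 9*a + 14)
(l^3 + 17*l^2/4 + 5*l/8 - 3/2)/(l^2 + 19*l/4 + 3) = l - 1/2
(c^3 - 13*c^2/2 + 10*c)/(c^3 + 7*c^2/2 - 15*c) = (c - 4)/(c + 6)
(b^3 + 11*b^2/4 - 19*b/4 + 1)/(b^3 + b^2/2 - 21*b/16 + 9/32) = 8*(b^2 + 3*b - 4)/(8*b^2 + 6*b - 9)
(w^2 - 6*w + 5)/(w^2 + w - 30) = (w - 1)/(w + 6)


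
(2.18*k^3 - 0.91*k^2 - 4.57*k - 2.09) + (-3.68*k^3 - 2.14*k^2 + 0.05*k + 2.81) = -1.5*k^3 - 3.05*k^2 - 4.52*k + 0.72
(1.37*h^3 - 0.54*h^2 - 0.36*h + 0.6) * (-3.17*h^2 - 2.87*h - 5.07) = -4.3429*h^5 - 2.2201*h^4 - 4.2549*h^3 + 1.869*h^2 + 0.1032*h - 3.042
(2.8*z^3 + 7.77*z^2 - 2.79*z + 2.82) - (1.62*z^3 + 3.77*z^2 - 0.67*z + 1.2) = 1.18*z^3 + 4.0*z^2 - 2.12*z + 1.62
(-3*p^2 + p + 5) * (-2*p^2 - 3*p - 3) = 6*p^4 + 7*p^3 - 4*p^2 - 18*p - 15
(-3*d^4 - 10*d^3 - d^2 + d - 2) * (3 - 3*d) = 9*d^5 + 21*d^4 - 27*d^3 - 6*d^2 + 9*d - 6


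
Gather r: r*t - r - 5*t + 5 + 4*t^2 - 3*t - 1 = r*(t - 1) + 4*t^2 - 8*t + 4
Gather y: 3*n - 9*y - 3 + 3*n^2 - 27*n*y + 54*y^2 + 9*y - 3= 3*n^2 - 27*n*y + 3*n + 54*y^2 - 6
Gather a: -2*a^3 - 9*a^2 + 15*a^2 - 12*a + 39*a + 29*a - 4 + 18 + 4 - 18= -2*a^3 + 6*a^2 + 56*a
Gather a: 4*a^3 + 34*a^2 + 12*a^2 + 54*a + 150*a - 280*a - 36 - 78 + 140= 4*a^3 + 46*a^2 - 76*a + 26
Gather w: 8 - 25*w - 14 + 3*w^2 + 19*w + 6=3*w^2 - 6*w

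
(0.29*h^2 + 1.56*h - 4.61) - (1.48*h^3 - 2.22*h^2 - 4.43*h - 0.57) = -1.48*h^3 + 2.51*h^2 + 5.99*h - 4.04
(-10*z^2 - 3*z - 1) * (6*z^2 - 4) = -60*z^4 - 18*z^3 + 34*z^2 + 12*z + 4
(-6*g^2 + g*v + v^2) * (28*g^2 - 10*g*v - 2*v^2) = -168*g^4 + 88*g^3*v + 30*g^2*v^2 - 12*g*v^3 - 2*v^4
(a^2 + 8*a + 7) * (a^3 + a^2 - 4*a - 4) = a^5 + 9*a^4 + 11*a^3 - 29*a^2 - 60*a - 28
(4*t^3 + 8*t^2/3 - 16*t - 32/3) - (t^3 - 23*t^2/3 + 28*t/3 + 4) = 3*t^3 + 31*t^2/3 - 76*t/3 - 44/3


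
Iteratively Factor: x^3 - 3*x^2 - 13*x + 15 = (x + 3)*(x^2 - 6*x + 5) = (x - 5)*(x + 3)*(x - 1)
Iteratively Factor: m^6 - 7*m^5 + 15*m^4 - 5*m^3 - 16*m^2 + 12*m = (m - 2)*(m^5 - 5*m^4 + 5*m^3 + 5*m^2 - 6*m) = (m - 2)^2*(m^4 - 3*m^3 - m^2 + 3*m) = m*(m - 2)^2*(m^3 - 3*m^2 - m + 3) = m*(m - 2)^2*(m + 1)*(m^2 - 4*m + 3) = m*(m - 3)*(m - 2)^2*(m + 1)*(m - 1)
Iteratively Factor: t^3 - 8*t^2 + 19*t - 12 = (t - 4)*(t^2 - 4*t + 3) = (t - 4)*(t - 3)*(t - 1)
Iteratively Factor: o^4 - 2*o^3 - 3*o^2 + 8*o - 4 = (o - 1)*(o^3 - o^2 - 4*o + 4) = (o - 2)*(o - 1)*(o^2 + o - 2) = (o - 2)*(o - 1)*(o + 2)*(o - 1)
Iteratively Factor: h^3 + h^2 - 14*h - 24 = (h + 2)*(h^2 - h - 12) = (h - 4)*(h + 2)*(h + 3)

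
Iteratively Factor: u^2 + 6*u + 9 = (u + 3)*(u + 3)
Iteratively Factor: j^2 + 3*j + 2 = (j + 2)*(j + 1)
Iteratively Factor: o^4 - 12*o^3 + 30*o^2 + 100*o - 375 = (o - 5)*(o^3 - 7*o^2 - 5*o + 75) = (o - 5)^2*(o^2 - 2*o - 15) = (o - 5)^2*(o + 3)*(o - 5)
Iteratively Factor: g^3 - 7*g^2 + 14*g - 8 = (g - 2)*(g^2 - 5*g + 4) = (g - 4)*(g - 2)*(g - 1)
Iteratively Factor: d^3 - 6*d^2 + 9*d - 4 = (d - 1)*(d^2 - 5*d + 4) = (d - 1)^2*(d - 4)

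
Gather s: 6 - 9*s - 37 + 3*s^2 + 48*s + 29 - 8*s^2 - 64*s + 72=-5*s^2 - 25*s + 70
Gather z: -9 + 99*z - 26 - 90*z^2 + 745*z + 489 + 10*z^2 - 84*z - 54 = -80*z^2 + 760*z + 400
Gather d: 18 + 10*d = 10*d + 18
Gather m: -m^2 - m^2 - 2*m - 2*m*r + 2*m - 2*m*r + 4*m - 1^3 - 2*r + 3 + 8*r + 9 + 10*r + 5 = -2*m^2 + m*(4 - 4*r) + 16*r + 16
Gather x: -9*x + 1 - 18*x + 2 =3 - 27*x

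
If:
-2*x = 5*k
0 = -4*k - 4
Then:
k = -1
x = 5/2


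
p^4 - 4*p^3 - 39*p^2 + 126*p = p*(p - 7)*(p - 3)*(p + 6)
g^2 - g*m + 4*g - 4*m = (g + 4)*(g - m)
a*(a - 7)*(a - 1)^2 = a^4 - 9*a^3 + 15*a^2 - 7*a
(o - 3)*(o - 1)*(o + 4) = o^3 - 13*o + 12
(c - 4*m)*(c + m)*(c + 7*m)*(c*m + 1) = c^4*m + 4*c^3*m^2 + c^3 - 25*c^2*m^3 + 4*c^2*m - 28*c*m^4 - 25*c*m^2 - 28*m^3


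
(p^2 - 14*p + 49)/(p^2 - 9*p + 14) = (p - 7)/(p - 2)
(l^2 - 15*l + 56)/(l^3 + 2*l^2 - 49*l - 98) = (l - 8)/(l^2 + 9*l + 14)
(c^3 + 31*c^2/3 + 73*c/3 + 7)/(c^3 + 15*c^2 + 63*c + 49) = (c^2 + 10*c/3 + 1)/(c^2 + 8*c + 7)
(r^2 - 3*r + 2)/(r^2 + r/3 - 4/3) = 3*(r - 2)/(3*r + 4)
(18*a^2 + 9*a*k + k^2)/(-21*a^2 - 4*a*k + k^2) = (-6*a - k)/(7*a - k)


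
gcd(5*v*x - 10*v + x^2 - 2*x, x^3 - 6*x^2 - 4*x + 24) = x - 2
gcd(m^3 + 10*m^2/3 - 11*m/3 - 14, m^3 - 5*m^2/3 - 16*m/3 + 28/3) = m^2 + m/3 - 14/3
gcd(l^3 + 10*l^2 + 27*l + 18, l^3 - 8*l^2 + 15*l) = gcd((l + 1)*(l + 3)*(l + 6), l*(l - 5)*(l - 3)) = 1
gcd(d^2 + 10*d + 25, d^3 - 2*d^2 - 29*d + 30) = d + 5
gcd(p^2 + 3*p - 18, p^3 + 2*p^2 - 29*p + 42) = p - 3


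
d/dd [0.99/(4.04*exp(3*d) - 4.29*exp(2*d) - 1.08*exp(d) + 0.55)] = (-11.9988*exp(2*d) + 8.4942*exp(d) + 1.0692)*exp(d)/(4.04*exp(3*d) - 4.29*exp(2*d) - 1.08*exp(d) + 0.55)^2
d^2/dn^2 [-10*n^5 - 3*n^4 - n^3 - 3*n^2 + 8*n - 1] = -200*n^3 - 36*n^2 - 6*n - 6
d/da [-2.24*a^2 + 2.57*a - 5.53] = 2.57 - 4.48*a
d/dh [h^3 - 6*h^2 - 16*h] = 3*h^2 - 12*h - 16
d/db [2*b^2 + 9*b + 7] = 4*b + 9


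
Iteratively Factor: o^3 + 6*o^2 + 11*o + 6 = (o + 2)*(o^2 + 4*o + 3) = (o + 2)*(o + 3)*(o + 1)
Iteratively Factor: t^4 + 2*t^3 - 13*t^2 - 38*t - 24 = (t + 3)*(t^3 - t^2 - 10*t - 8) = (t + 1)*(t + 3)*(t^2 - 2*t - 8) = (t - 4)*(t + 1)*(t + 3)*(t + 2)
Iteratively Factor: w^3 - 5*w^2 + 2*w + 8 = (w - 2)*(w^2 - 3*w - 4) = (w - 2)*(w + 1)*(w - 4)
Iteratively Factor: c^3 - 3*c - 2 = (c + 1)*(c^2 - c - 2) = (c - 2)*(c + 1)*(c + 1)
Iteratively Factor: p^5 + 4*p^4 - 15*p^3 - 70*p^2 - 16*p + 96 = (p + 4)*(p^4 - 15*p^2 - 10*p + 24) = (p - 1)*(p + 4)*(p^3 + p^2 - 14*p - 24) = (p - 1)*(p + 3)*(p + 4)*(p^2 - 2*p - 8) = (p - 4)*(p - 1)*(p + 3)*(p + 4)*(p + 2)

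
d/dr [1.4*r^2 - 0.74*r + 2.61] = 2.8*r - 0.74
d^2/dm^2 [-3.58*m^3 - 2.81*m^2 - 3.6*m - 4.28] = -21.48*m - 5.62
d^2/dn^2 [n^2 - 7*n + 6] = 2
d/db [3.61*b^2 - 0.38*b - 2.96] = 7.22*b - 0.38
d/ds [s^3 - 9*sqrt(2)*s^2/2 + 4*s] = 3*s^2 - 9*sqrt(2)*s + 4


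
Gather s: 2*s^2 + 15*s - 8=2*s^2 + 15*s - 8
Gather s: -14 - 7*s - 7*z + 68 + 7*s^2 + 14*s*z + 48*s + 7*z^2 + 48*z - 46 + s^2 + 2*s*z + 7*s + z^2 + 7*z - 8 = 8*s^2 + s*(16*z + 48) + 8*z^2 + 48*z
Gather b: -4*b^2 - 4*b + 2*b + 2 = -4*b^2 - 2*b + 2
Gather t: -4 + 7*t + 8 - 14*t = 4 - 7*t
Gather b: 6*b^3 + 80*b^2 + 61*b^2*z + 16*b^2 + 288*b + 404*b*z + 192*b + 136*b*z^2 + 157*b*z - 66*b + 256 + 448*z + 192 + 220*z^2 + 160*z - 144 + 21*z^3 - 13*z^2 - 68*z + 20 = 6*b^3 + b^2*(61*z + 96) + b*(136*z^2 + 561*z + 414) + 21*z^3 + 207*z^2 + 540*z + 324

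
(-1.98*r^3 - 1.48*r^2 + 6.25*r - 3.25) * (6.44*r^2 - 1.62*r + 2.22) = -12.7512*r^5 - 6.3236*r^4 + 38.252*r^3 - 34.3406*r^2 + 19.14*r - 7.215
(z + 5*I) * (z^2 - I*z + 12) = z^3 + 4*I*z^2 + 17*z + 60*I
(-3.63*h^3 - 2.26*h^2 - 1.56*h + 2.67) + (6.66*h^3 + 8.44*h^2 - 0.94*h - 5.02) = 3.03*h^3 + 6.18*h^2 - 2.5*h - 2.35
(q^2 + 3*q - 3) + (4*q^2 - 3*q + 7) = 5*q^2 + 4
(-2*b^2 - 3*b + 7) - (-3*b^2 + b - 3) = b^2 - 4*b + 10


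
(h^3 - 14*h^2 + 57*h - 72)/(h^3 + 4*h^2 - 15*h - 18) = (h^2 - 11*h + 24)/(h^2 + 7*h + 6)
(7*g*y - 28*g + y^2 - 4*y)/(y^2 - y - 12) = (7*g + y)/(y + 3)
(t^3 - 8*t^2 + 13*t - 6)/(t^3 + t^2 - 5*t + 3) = (t - 6)/(t + 3)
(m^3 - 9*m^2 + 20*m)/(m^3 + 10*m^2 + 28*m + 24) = m*(m^2 - 9*m + 20)/(m^3 + 10*m^2 + 28*m + 24)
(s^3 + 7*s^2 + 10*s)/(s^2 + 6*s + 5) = s*(s + 2)/(s + 1)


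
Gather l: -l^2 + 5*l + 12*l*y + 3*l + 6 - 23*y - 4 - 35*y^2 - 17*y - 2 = -l^2 + l*(12*y + 8) - 35*y^2 - 40*y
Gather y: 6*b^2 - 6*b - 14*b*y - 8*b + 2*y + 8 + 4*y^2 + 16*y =6*b^2 - 14*b + 4*y^2 + y*(18 - 14*b) + 8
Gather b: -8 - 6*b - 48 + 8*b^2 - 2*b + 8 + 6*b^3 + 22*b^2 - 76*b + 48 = 6*b^3 + 30*b^2 - 84*b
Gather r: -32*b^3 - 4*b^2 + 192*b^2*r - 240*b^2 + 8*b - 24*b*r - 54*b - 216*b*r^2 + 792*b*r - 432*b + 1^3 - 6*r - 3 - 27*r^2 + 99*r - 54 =-32*b^3 - 244*b^2 - 478*b + r^2*(-216*b - 27) + r*(192*b^2 + 768*b + 93) - 56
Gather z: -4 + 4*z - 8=4*z - 12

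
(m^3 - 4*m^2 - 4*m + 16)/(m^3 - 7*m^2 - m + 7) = (m^3 - 4*m^2 - 4*m + 16)/(m^3 - 7*m^2 - m + 7)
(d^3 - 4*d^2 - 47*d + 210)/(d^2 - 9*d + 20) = (d^2 + d - 42)/(d - 4)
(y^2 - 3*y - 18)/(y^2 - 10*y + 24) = (y + 3)/(y - 4)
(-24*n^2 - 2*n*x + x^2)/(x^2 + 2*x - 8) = (-24*n^2 - 2*n*x + x^2)/(x^2 + 2*x - 8)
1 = 1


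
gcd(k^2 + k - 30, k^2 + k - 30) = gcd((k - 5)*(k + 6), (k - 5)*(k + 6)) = k^2 + k - 30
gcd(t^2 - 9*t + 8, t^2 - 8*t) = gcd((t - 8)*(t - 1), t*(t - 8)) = t - 8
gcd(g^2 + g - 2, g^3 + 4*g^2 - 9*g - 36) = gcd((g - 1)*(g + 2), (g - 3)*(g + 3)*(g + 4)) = 1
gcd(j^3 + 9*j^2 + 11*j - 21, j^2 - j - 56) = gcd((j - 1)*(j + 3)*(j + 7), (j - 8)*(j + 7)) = j + 7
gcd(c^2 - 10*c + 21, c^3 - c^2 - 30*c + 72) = c - 3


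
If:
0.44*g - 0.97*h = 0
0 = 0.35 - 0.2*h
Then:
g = 3.86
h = 1.75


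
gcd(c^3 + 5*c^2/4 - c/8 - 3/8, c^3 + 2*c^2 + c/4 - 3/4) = c^2 + c/2 - 1/2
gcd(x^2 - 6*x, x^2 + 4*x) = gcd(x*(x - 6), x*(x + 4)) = x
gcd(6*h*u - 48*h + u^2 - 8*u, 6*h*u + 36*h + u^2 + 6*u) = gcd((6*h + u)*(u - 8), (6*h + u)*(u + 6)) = 6*h + u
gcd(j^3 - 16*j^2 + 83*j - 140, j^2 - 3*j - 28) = j - 7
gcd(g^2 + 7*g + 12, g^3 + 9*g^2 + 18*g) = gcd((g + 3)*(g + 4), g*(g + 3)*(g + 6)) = g + 3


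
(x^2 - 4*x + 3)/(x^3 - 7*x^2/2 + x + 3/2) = 2/(2*x + 1)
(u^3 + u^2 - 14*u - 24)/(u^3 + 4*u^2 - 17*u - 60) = (u + 2)/(u + 5)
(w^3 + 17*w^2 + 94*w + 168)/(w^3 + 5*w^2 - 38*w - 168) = (w + 6)/(w - 6)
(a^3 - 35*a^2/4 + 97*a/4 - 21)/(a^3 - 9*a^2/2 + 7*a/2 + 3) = (4*a^2 - 23*a + 28)/(2*(2*a^2 - 3*a - 2))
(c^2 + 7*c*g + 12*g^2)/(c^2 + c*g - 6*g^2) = (c + 4*g)/(c - 2*g)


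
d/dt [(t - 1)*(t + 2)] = 2*t + 1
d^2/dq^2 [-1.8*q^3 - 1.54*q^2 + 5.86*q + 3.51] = -10.8*q - 3.08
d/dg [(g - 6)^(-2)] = -2/(g - 6)^3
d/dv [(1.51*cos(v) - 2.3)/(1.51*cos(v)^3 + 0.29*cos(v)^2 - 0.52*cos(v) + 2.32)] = (4.5602*cos(v)^3 - 9.9811*cos(v)^2 - 1.334*cos(v) - 2.3072)*sin(v)/(2.2801*cos(v)^6 + 0.8758*cos(v)^5 - 1.4863*cos(v)^4 + 6.7048*cos(v)^3 + 1.616*cos(v)^2 - 2.4128*cos(v) + 5.3824)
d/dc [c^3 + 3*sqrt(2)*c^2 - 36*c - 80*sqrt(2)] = 3*c^2 + 6*sqrt(2)*c - 36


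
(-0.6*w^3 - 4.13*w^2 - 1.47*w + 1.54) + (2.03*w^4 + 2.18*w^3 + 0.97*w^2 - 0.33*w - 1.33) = 2.03*w^4 + 1.58*w^3 - 3.16*w^2 - 1.8*w + 0.21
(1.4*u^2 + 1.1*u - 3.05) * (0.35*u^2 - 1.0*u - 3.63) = 0.49*u^4 - 1.015*u^3 - 7.2495*u^2 - 0.943000000000001*u + 11.0715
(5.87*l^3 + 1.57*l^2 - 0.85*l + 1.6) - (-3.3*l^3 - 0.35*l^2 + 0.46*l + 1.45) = 9.17*l^3 + 1.92*l^2 - 1.31*l + 0.15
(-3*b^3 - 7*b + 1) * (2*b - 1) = -6*b^4 + 3*b^3 - 14*b^2 + 9*b - 1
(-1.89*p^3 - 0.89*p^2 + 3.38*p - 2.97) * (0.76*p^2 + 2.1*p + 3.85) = -1.4364*p^5 - 4.6454*p^4 - 6.5767*p^3 + 1.4143*p^2 + 6.776*p - 11.4345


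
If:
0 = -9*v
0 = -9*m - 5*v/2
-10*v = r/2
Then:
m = 0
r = 0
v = 0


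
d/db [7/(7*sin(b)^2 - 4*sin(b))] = 14*(2 - 7*sin(b))*cos(b)/((7*sin(b) - 4)^2*sin(b)^2)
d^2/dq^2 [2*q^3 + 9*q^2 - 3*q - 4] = 12*q + 18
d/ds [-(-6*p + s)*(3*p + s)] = 3*p - 2*s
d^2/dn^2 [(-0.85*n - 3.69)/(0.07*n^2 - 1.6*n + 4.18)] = (-(0.14*n - 1.6)*(0.28*n - 3.2)*(0.85*n + 3.69) + (0.357*n - 2.2034)*(0.07*n^2 - 1.6*n + 4.18))/(0.07*n^2 - 1.6*n + 4.18)^3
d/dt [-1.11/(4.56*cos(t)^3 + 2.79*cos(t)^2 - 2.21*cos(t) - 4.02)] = (-15.1848*cos(t)^2 - 6.1938*cos(t) + 2.4531)*sin(t)/(4.56*cos(t)^3 + 2.79*cos(t)^2 - 2.21*cos(t) - 4.02)^2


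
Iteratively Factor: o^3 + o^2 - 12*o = (o)*(o^2 + o - 12) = o*(o - 3)*(o + 4)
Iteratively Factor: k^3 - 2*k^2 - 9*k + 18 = (k - 2)*(k^2 - 9) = (k - 3)*(k - 2)*(k + 3)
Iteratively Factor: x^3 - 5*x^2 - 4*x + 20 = (x - 5)*(x^2 - 4) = (x - 5)*(x + 2)*(x - 2)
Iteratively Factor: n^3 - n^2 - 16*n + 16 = (n - 1)*(n^2 - 16) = (n - 1)*(n + 4)*(n - 4)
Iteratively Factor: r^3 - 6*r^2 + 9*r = (r)*(r^2 - 6*r + 9) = r*(r - 3)*(r - 3)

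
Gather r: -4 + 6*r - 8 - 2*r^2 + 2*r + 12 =-2*r^2 + 8*r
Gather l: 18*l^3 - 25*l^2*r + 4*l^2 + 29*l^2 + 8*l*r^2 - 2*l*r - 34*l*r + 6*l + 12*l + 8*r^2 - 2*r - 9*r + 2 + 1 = 18*l^3 + l^2*(33 - 25*r) + l*(8*r^2 - 36*r + 18) + 8*r^2 - 11*r + 3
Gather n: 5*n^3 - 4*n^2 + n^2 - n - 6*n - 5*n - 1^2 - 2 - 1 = 5*n^3 - 3*n^2 - 12*n - 4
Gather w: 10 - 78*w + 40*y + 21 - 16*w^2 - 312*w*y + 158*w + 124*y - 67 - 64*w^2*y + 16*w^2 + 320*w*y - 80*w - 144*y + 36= -64*w^2*y + 8*w*y + 20*y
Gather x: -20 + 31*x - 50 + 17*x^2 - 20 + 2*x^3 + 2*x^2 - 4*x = 2*x^3 + 19*x^2 + 27*x - 90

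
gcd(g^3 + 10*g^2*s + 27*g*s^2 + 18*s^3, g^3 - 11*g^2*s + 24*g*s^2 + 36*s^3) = g + s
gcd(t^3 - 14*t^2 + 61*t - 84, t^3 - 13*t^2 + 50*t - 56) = t^2 - 11*t + 28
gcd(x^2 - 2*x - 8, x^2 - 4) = x + 2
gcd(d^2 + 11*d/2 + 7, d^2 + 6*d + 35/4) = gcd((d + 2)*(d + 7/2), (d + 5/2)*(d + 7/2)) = d + 7/2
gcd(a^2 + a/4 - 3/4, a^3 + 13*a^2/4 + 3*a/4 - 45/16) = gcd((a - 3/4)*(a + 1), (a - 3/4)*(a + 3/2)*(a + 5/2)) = a - 3/4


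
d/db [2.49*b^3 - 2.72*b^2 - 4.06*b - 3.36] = 7.47*b^2 - 5.44*b - 4.06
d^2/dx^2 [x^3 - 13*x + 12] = 6*x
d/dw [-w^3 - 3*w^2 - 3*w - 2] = -3*w^2 - 6*w - 3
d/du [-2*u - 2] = -2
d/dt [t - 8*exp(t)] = 1 - 8*exp(t)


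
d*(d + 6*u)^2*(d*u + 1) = d^4*u + 12*d^3*u^2 + d^3 + 36*d^2*u^3 + 12*d^2*u + 36*d*u^2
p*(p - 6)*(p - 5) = p^3 - 11*p^2 + 30*p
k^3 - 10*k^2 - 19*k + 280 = (k - 8)*(k - 7)*(k + 5)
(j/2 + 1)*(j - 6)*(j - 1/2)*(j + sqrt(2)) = j^4/2 - 9*j^3/4 + sqrt(2)*j^3/2 - 5*j^2 - 9*sqrt(2)*j^2/4 - 5*sqrt(2)*j + 3*j + 3*sqrt(2)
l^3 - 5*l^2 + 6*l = l*(l - 3)*(l - 2)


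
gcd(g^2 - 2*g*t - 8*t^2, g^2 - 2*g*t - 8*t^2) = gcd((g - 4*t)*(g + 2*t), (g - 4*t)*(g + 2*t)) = -g^2 + 2*g*t + 8*t^2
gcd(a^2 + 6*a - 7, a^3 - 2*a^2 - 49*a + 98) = a + 7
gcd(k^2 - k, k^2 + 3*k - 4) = k - 1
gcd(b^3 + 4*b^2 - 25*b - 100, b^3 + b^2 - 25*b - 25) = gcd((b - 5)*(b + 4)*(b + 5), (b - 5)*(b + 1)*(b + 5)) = b^2 - 25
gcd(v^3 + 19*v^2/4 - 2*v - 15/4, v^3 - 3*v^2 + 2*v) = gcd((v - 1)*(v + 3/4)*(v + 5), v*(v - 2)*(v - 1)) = v - 1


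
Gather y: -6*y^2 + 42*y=-6*y^2 + 42*y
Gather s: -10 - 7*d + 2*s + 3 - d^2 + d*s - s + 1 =-d^2 - 7*d + s*(d + 1) - 6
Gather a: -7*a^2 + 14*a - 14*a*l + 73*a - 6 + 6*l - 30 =-7*a^2 + a*(87 - 14*l) + 6*l - 36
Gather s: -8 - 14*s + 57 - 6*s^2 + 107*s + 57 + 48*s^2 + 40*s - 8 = 42*s^2 + 133*s + 98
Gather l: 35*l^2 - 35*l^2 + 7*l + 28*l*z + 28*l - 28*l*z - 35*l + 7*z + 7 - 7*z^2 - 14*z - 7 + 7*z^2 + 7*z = 0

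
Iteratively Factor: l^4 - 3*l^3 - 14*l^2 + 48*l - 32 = (l - 1)*(l^3 - 2*l^2 - 16*l + 32) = (l - 2)*(l - 1)*(l^2 - 16) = (l - 4)*(l - 2)*(l - 1)*(l + 4)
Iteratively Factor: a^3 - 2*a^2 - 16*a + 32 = (a - 2)*(a^2 - 16) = (a - 4)*(a - 2)*(a + 4)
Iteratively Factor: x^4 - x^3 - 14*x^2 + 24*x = (x - 3)*(x^3 + 2*x^2 - 8*x) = (x - 3)*(x - 2)*(x^2 + 4*x) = (x - 3)*(x - 2)*(x + 4)*(x)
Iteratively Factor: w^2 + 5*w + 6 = (w + 2)*(w + 3)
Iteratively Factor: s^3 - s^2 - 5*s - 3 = (s - 3)*(s^2 + 2*s + 1) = (s - 3)*(s + 1)*(s + 1)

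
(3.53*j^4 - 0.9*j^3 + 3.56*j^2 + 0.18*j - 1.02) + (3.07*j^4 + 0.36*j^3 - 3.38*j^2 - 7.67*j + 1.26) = 6.6*j^4 - 0.54*j^3 + 0.18*j^2 - 7.49*j + 0.24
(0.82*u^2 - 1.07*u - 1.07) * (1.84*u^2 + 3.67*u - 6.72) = 1.5088*u^4 + 1.0406*u^3 - 11.4061*u^2 + 3.2635*u + 7.1904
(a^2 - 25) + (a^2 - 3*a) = 2*a^2 - 3*a - 25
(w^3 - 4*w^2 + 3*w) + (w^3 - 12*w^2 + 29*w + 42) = 2*w^3 - 16*w^2 + 32*w + 42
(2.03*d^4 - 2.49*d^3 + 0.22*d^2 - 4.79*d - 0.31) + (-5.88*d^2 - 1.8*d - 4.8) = 2.03*d^4 - 2.49*d^3 - 5.66*d^2 - 6.59*d - 5.11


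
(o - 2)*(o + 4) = o^2 + 2*o - 8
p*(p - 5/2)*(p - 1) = p^3 - 7*p^2/2 + 5*p/2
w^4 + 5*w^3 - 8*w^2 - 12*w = w*(w - 2)*(w + 1)*(w + 6)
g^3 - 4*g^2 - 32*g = g*(g - 8)*(g + 4)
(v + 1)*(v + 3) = v^2 + 4*v + 3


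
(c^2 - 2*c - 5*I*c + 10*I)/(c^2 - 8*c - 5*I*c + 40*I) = (c - 2)/(c - 8)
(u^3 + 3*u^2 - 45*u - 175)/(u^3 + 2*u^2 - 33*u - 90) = (u^2 - 2*u - 35)/(u^2 - 3*u - 18)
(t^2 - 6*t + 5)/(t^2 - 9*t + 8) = (t - 5)/(t - 8)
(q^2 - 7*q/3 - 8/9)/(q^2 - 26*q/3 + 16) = (q + 1/3)/(q - 6)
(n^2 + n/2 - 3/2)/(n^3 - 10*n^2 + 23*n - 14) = (n + 3/2)/(n^2 - 9*n + 14)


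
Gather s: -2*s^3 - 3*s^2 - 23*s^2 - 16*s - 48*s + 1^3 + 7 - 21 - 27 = -2*s^3 - 26*s^2 - 64*s - 40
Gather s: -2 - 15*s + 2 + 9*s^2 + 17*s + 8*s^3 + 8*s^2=8*s^3 + 17*s^2 + 2*s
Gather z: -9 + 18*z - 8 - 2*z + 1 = 16*z - 16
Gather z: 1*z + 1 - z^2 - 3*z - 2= -z^2 - 2*z - 1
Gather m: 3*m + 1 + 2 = 3*m + 3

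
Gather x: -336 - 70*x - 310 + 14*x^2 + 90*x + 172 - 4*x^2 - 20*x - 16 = 10*x^2 - 490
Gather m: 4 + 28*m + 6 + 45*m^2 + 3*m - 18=45*m^2 + 31*m - 8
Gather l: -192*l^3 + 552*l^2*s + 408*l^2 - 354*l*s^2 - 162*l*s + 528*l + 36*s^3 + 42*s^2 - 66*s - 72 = -192*l^3 + l^2*(552*s + 408) + l*(-354*s^2 - 162*s + 528) + 36*s^3 + 42*s^2 - 66*s - 72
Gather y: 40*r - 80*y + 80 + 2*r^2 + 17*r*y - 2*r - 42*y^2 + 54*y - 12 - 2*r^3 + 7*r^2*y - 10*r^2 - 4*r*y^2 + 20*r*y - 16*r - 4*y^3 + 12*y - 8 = -2*r^3 - 8*r^2 + 22*r - 4*y^3 + y^2*(-4*r - 42) + y*(7*r^2 + 37*r - 14) + 60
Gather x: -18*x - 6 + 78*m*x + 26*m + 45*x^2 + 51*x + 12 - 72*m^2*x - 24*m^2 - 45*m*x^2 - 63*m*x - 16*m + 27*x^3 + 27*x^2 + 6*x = -24*m^2 + 10*m + 27*x^3 + x^2*(72 - 45*m) + x*(-72*m^2 + 15*m + 39) + 6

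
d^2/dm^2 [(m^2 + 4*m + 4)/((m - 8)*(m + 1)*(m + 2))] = 2*(m^3 + 6*m^2 - 18*m + 58)/(m^6 - 21*m^5 + 123*m^4 - 7*m^3 - 984*m^2 - 1344*m - 512)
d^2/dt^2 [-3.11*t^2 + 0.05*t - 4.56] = -6.22000000000000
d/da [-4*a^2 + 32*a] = 32 - 8*a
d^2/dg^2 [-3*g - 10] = 0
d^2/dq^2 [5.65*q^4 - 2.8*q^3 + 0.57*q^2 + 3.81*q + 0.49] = 67.8*q^2 - 16.8*q + 1.14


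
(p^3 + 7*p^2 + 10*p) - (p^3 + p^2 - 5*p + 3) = 6*p^2 + 15*p - 3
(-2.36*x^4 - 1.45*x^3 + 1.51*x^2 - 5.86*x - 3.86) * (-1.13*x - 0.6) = 2.6668*x^5 + 3.0545*x^4 - 0.8363*x^3 + 5.7158*x^2 + 7.8778*x + 2.316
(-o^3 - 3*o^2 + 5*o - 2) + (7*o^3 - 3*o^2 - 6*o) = 6*o^3 - 6*o^2 - o - 2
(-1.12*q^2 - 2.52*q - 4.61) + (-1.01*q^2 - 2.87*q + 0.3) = -2.13*q^2 - 5.39*q - 4.31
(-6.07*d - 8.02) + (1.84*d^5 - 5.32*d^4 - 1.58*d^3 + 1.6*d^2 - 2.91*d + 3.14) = 1.84*d^5 - 5.32*d^4 - 1.58*d^3 + 1.6*d^2 - 8.98*d - 4.88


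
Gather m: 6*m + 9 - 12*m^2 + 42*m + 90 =-12*m^2 + 48*m + 99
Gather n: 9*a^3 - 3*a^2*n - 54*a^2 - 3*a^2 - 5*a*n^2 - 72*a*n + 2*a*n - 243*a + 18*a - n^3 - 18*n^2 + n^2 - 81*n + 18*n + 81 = 9*a^3 - 57*a^2 - 225*a - n^3 + n^2*(-5*a - 17) + n*(-3*a^2 - 70*a - 63) + 81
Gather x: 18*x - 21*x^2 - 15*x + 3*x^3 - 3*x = 3*x^3 - 21*x^2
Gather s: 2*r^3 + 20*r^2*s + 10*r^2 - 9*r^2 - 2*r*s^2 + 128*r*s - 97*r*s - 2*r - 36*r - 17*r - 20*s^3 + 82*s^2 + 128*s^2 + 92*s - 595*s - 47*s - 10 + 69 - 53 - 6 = 2*r^3 + r^2 - 55*r - 20*s^3 + s^2*(210 - 2*r) + s*(20*r^2 + 31*r - 550)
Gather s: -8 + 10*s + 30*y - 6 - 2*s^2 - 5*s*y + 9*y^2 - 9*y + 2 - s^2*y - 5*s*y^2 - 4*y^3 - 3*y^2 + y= s^2*(-y - 2) + s*(-5*y^2 - 5*y + 10) - 4*y^3 + 6*y^2 + 22*y - 12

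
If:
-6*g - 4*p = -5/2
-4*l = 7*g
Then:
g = 5/12 - 2*p/3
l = 7*p/6 - 35/48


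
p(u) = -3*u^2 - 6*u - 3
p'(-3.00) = 12.00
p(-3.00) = -12.00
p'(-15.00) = 84.00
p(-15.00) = -588.00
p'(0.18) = -7.08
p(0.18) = -4.18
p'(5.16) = -36.96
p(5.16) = -113.84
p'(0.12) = -6.72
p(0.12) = -3.76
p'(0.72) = -10.32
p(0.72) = -8.88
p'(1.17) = -13.02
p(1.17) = -14.13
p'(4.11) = -30.66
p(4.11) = -78.34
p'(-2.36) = 8.16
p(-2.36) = -5.55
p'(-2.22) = 7.32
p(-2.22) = -4.47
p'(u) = -6*u - 6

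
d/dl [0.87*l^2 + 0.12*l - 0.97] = 1.74*l + 0.12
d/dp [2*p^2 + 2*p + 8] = 4*p + 2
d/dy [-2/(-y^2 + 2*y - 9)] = 4*(1 - y)/(y^2 - 2*y + 9)^2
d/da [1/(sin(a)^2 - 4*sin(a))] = 2*(2 - sin(a))*cos(a)/((sin(a) - 4)^2*sin(a)^2)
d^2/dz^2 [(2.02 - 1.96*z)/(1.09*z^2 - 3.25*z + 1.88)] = (-(1.96*z - 2.02)*(2.18*z - 3.25)*(4.36*z - 6.5) + (12.8184*z - 17.1436)*(1.09*z^2 - 3.25*z + 1.88))/(1.09*z^2 - 3.25*z + 1.88)^3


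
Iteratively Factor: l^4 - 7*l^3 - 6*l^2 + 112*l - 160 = (l - 4)*(l^3 - 3*l^2 - 18*l + 40) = (l - 4)*(l + 4)*(l^2 - 7*l + 10) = (l - 5)*(l - 4)*(l + 4)*(l - 2)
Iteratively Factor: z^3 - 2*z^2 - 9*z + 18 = (z - 2)*(z^2 - 9) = (z - 3)*(z - 2)*(z + 3)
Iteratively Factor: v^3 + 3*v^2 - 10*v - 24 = (v + 4)*(v^2 - v - 6) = (v - 3)*(v + 4)*(v + 2)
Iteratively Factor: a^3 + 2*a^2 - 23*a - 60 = (a - 5)*(a^2 + 7*a + 12) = (a - 5)*(a + 4)*(a + 3)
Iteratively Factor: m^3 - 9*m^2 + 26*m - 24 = (m - 3)*(m^2 - 6*m + 8) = (m - 3)*(m - 2)*(m - 4)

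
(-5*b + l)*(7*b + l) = -35*b^2 + 2*b*l + l^2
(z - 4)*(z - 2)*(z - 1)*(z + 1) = z^4 - 6*z^3 + 7*z^2 + 6*z - 8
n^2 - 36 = (n - 6)*(n + 6)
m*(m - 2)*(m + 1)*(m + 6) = m^4 + 5*m^3 - 8*m^2 - 12*m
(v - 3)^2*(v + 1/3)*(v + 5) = v^4 - 2*v^3/3 - 64*v^2/3 + 38*v + 15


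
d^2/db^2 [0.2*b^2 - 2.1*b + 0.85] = 0.400000000000000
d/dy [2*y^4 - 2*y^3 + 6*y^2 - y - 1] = 8*y^3 - 6*y^2 + 12*y - 1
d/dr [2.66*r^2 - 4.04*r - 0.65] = 5.32*r - 4.04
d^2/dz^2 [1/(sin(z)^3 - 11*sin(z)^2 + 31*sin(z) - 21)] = (-9*sin(z)^5 + 112*sin(z)^4 - 422*sin(z)^3 + 236*sin(z)^2 + 1111*sin(z) - 1460)/((sin(z) - 7)^3*(sin(z) - 3)^3*(sin(z) - 1)^2)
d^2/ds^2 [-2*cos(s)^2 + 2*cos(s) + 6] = -2*cos(s) + 4*cos(2*s)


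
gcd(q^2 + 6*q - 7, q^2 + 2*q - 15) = 1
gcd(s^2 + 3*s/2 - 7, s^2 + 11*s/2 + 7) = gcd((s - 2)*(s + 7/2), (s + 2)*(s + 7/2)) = s + 7/2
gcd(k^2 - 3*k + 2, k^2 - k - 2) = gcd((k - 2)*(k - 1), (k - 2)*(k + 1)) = k - 2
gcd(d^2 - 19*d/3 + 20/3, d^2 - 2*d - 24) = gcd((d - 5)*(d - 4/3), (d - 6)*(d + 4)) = 1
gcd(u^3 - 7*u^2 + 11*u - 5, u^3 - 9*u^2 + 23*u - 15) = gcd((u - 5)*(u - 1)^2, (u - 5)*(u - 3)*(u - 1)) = u^2 - 6*u + 5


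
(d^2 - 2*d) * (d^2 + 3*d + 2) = d^4 + d^3 - 4*d^2 - 4*d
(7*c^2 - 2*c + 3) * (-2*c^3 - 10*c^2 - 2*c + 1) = -14*c^5 - 66*c^4 - 19*c^2 - 8*c + 3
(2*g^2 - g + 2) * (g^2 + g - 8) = 2*g^4 + g^3 - 15*g^2 + 10*g - 16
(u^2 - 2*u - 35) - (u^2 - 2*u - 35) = 0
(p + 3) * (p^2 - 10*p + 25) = p^3 - 7*p^2 - 5*p + 75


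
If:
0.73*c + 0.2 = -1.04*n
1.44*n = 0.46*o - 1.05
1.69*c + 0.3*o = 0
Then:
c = -0.49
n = 0.15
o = 2.76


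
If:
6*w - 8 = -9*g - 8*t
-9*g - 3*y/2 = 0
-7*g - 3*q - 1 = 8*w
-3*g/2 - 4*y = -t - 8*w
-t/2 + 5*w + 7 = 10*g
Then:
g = 668/2933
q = 11383/8799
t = 566/419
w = -2374/2933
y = -4008/2933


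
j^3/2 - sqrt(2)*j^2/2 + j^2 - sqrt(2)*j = j*(j/2 + 1)*(j - sqrt(2))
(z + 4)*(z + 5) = z^2 + 9*z + 20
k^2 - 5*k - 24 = (k - 8)*(k + 3)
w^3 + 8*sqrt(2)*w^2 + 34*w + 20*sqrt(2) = (w + sqrt(2))*(w + 2*sqrt(2))*(w + 5*sqrt(2))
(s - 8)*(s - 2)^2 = s^3 - 12*s^2 + 36*s - 32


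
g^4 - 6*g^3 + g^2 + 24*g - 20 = (g - 5)*(g - 2)*(g - 1)*(g + 2)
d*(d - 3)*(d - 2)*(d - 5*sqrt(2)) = d^4 - 5*sqrt(2)*d^3 - 5*d^3 + 6*d^2 + 25*sqrt(2)*d^2 - 30*sqrt(2)*d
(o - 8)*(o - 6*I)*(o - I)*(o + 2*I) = o^4 - 8*o^3 - 5*I*o^3 + 8*o^2 + 40*I*o^2 - 64*o - 12*I*o + 96*I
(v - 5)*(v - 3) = v^2 - 8*v + 15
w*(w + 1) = w^2 + w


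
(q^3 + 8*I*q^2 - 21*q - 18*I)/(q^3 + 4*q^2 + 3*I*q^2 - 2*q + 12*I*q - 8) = (q^2 + 6*I*q - 9)/(q^2 + q*(4 + I) + 4*I)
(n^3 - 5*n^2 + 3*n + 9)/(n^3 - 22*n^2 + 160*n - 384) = (n^3 - 5*n^2 + 3*n + 9)/(n^3 - 22*n^2 + 160*n - 384)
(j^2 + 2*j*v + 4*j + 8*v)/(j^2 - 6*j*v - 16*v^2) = (-j - 4)/(-j + 8*v)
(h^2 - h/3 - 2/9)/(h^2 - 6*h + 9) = (h^2 - h/3 - 2/9)/(h^2 - 6*h + 9)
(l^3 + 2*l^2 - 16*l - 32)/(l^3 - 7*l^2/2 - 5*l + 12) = 2*(l + 4)/(2*l - 3)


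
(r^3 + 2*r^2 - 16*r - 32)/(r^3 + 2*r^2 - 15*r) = (r^3 + 2*r^2 - 16*r - 32)/(r*(r^2 + 2*r - 15))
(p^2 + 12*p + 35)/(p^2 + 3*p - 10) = (p + 7)/(p - 2)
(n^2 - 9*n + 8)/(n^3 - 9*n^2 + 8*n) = 1/n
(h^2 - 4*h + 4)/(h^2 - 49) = (h^2 - 4*h + 4)/(h^2 - 49)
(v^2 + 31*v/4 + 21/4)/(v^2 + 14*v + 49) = (v + 3/4)/(v + 7)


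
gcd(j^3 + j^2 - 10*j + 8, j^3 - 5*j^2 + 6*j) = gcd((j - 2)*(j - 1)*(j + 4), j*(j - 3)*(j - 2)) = j - 2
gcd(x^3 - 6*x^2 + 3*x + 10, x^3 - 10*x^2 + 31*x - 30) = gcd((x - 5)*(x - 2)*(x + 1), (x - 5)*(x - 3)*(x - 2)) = x^2 - 7*x + 10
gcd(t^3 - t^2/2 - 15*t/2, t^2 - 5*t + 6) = t - 3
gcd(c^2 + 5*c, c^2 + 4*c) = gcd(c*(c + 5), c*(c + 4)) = c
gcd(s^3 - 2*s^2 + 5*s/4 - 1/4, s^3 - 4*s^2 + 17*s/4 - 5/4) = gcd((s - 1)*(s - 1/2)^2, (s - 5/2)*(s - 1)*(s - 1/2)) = s^2 - 3*s/2 + 1/2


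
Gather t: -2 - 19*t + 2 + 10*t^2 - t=10*t^2 - 20*t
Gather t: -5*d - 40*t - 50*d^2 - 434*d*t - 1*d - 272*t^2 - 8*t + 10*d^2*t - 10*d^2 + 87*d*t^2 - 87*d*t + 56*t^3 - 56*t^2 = -60*d^2 - 6*d + 56*t^3 + t^2*(87*d - 328) + t*(10*d^2 - 521*d - 48)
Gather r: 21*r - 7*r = 14*r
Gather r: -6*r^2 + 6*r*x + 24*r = -6*r^2 + r*(6*x + 24)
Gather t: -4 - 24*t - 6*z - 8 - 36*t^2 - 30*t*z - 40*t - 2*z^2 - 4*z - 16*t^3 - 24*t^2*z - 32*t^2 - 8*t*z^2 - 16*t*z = -16*t^3 + t^2*(-24*z - 68) + t*(-8*z^2 - 46*z - 64) - 2*z^2 - 10*z - 12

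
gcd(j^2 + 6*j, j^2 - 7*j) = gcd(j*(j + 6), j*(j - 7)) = j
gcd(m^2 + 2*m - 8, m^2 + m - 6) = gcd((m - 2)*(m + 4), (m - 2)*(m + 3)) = m - 2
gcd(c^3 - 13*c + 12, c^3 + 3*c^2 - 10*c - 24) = c^2 + c - 12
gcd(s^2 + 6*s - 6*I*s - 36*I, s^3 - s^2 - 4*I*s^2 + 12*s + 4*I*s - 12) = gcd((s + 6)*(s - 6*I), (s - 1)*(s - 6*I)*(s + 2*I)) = s - 6*I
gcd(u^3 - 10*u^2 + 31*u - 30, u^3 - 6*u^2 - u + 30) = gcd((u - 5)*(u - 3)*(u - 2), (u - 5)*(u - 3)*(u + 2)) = u^2 - 8*u + 15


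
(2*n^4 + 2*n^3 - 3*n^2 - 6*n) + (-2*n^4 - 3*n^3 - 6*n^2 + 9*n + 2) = -n^3 - 9*n^2 + 3*n + 2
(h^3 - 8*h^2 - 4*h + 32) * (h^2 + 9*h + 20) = h^5 + h^4 - 56*h^3 - 164*h^2 + 208*h + 640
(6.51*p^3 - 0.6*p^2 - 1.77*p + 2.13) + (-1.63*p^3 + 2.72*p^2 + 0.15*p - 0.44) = 4.88*p^3 + 2.12*p^2 - 1.62*p + 1.69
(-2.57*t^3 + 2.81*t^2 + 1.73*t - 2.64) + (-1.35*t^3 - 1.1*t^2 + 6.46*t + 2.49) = -3.92*t^3 + 1.71*t^2 + 8.19*t - 0.15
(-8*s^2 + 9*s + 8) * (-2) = 16*s^2 - 18*s - 16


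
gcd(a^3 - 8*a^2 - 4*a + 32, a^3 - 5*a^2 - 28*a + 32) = a - 8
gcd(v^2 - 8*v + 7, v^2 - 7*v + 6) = v - 1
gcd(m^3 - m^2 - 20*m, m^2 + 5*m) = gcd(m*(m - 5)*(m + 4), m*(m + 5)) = m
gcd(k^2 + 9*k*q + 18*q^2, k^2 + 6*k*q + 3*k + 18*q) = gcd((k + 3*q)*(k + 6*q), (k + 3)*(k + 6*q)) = k + 6*q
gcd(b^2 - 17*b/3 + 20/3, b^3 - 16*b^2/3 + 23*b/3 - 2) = 1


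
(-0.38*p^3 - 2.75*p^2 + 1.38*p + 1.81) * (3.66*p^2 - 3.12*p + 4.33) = -1.3908*p^5 - 8.8794*p^4 + 11.9854*p^3 - 9.5885*p^2 + 0.328199999999999*p + 7.8373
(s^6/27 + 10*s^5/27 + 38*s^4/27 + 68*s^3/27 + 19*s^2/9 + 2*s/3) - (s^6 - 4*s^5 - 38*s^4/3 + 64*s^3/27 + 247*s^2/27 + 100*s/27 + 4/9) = -26*s^6/27 + 118*s^5/27 + 380*s^4/27 + 4*s^3/27 - 190*s^2/27 - 82*s/27 - 4/9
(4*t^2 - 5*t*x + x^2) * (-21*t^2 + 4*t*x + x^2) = -84*t^4 + 121*t^3*x - 37*t^2*x^2 - t*x^3 + x^4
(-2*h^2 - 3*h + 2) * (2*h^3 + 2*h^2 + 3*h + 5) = -4*h^5 - 10*h^4 - 8*h^3 - 15*h^2 - 9*h + 10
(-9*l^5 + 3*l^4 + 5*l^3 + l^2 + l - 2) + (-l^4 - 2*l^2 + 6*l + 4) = -9*l^5 + 2*l^4 + 5*l^3 - l^2 + 7*l + 2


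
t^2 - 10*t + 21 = (t - 7)*(t - 3)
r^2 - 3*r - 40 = (r - 8)*(r + 5)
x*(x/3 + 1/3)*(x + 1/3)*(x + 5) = x^4/3 + 19*x^3/9 + 7*x^2/3 + 5*x/9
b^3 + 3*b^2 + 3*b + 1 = (b + 1)^3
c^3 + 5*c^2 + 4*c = c*(c + 1)*(c + 4)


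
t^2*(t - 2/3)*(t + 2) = t^4 + 4*t^3/3 - 4*t^2/3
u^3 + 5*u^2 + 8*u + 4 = (u + 1)*(u + 2)^2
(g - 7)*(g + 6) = g^2 - g - 42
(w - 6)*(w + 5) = w^2 - w - 30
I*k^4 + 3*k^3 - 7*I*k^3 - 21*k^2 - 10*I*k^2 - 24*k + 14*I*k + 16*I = (k - 8)*(k - 2*I)*(k - I)*(I*k + I)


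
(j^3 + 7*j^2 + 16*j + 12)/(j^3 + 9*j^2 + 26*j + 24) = (j + 2)/(j + 4)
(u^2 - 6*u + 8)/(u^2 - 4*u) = (u - 2)/u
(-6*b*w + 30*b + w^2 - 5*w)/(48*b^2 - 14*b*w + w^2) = (w - 5)/(-8*b + w)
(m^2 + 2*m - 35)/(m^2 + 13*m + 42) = (m - 5)/(m + 6)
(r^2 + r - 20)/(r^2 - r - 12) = (r + 5)/(r + 3)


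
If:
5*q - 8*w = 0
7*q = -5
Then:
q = -5/7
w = -25/56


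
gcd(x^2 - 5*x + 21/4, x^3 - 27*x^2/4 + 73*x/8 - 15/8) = x - 3/2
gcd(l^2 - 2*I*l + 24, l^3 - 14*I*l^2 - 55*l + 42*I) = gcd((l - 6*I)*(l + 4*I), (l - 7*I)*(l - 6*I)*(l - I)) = l - 6*I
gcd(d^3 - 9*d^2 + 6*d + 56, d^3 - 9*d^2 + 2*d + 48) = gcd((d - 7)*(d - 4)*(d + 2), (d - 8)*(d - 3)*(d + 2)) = d + 2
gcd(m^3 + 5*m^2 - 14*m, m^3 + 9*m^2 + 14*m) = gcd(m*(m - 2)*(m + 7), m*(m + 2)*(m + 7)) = m^2 + 7*m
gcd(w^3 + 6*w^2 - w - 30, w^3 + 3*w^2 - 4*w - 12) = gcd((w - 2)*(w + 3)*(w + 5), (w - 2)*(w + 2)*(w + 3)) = w^2 + w - 6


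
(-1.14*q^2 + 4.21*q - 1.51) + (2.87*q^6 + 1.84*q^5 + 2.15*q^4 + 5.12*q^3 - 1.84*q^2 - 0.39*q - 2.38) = 2.87*q^6 + 1.84*q^5 + 2.15*q^4 + 5.12*q^3 - 2.98*q^2 + 3.82*q - 3.89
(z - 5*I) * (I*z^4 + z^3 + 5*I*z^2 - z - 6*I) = I*z^5 + 6*z^4 + 24*z^2 - I*z - 30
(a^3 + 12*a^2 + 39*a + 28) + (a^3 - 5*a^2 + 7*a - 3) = 2*a^3 + 7*a^2 + 46*a + 25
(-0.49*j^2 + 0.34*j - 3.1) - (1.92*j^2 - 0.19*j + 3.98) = -2.41*j^2 + 0.53*j - 7.08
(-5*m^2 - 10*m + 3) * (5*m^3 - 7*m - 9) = -25*m^5 - 50*m^4 + 50*m^3 + 115*m^2 + 69*m - 27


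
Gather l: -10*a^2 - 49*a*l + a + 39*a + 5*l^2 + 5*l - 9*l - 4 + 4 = -10*a^2 + 40*a + 5*l^2 + l*(-49*a - 4)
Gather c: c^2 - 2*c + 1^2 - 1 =c^2 - 2*c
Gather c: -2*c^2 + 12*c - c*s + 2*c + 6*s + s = -2*c^2 + c*(14 - s) + 7*s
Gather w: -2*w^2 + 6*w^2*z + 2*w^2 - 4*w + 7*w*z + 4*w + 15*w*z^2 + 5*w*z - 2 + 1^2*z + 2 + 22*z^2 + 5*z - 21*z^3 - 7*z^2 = 6*w^2*z + w*(15*z^2 + 12*z) - 21*z^3 + 15*z^2 + 6*z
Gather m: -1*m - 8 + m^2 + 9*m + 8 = m^2 + 8*m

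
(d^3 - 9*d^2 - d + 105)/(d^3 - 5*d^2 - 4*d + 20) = (d^2 - 4*d - 21)/(d^2 - 4)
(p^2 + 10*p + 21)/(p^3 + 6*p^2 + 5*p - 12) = (p + 7)/(p^2 + 3*p - 4)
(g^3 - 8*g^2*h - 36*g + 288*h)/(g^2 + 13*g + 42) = (g^2 - 8*g*h - 6*g + 48*h)/(g + 7)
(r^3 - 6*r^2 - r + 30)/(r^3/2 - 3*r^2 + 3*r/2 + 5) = 2*(r^2 - r - 6)/(r^2 - r - 2)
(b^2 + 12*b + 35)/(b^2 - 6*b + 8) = (b^2 + 12*b + 35)/(b^2 - 6*b + 8)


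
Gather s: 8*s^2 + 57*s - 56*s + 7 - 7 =8*s^2 + s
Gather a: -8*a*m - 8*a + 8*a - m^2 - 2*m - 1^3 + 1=-8*a*m - m^2 - 2*m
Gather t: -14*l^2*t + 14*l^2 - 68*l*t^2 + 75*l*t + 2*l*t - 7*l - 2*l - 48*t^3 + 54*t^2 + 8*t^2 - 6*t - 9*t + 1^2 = 14*l^2 - 9*l - 48*t^3 + t^2*(62 - 68*l) + t*(-14*l^2 + 77*l - 15) + 1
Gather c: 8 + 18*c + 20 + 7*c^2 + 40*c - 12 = 7*c^2 + 58*c + 16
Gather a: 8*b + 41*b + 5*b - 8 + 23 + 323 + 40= 54*b + 378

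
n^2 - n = n*(n - 1)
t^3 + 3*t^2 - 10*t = t*(t - 2)*(t + 5)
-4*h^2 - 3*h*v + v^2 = (-4*h + v)*(h + v)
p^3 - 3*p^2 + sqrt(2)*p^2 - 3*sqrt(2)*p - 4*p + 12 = (p - 3)*(p - sqrt(2))*(p + 2*sqrt(2))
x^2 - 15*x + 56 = (x - 8)*(x - 7)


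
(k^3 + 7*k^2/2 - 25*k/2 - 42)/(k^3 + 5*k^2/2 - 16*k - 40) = (2*k^2 - k - 21)/(2*k^2 - 3*k - 20)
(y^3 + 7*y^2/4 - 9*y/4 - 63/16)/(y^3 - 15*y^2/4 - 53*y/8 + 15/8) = (8*y^2 + 2*y - 21)/(2*(4*y^2 - 21*y + 5))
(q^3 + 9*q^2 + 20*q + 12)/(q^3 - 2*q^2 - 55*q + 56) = (q^3 + 9*q^2 + 20*q + 12)/(q^3 - 2*q^2 - 55*q + 56)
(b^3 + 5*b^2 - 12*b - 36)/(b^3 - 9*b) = (b^2 + 8*b + 12)/(b*(b + 3))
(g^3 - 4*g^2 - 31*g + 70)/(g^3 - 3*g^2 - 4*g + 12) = (g^2 - 2*g - 35)/(g^2 - g - 6)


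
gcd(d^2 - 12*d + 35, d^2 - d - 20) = d - 5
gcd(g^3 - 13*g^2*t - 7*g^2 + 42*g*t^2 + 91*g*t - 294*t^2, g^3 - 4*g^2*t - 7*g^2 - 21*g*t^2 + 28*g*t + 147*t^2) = -g^2 + 7*g*t + 7*g - 49*t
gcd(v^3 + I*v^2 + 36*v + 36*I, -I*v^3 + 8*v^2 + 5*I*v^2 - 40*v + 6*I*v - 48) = 1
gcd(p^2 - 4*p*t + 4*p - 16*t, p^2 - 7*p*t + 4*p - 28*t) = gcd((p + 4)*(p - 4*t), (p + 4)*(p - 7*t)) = p + 4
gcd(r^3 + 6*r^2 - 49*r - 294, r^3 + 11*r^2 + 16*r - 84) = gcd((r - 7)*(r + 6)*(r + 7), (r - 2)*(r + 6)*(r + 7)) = r^2 + 13*r + 42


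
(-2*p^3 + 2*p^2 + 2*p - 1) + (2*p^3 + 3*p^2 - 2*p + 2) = 5*p^2 + 1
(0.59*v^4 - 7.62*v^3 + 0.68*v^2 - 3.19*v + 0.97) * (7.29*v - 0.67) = 4.3011*v^5 - 55.9451*v^4 + 10.0626*v^3 - 23.7107*v^2 + 9.2086*v - 0.6499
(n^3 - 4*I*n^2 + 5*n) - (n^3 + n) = -4*I*n^2 + 4*n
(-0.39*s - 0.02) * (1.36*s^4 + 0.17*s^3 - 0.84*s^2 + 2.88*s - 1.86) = -0.5304*s^5 - 0.0935*s^4 + 0.3242*s^3 - 1.1064*s^2 + 0.6678*s + 0.0372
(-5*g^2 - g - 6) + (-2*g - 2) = -5*g^2 - 3*g - 8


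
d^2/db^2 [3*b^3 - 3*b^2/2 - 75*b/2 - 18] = 18*b - 3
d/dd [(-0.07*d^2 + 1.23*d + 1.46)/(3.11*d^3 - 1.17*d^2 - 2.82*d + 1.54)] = (0.2177*d^4 - 7.6506*d^3 - 11.9853*d^2 + 3.2008*d + 6.0114)/(9.6721*d^6 - 7.2774*d^5 - 16.1715*d^4 + 16.1776*d^3 + 4.3488*d^2 - 8.6856*d + 2.3716)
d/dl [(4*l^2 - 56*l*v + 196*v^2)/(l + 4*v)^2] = 88*v*(l - 7*v)/(l^3 + 12*l^2*v + 48*l*v^2 + 64*v^3)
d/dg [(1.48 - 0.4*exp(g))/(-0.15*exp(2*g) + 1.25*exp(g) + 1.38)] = (-0.06*exp(2*g) + 0.444*exp(g) - 2.402)*exp(g)/(0.0225*exp(4*g) - 0.375*exp(3*g) + 1.1485*exp(2*g) + 3.45*exp(g) + 1.9044)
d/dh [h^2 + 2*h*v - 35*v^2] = 2*h + 2*v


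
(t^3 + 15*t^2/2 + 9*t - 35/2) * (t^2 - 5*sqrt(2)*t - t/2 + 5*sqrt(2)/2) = t^5 - 5*sqrt(2)*t^4 + 7*t^4 - 35*sqrt(2)*t^3 + 21*t^3/4 - 105*sqrt(2)*t^2/4 - 22*t^2 + 35*t/4 + 110*sqrt(2)*t - 175*sqrt(2)/4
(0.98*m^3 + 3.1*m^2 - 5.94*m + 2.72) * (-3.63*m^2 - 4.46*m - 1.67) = -3.5574*m^5 - 15.6238*m^4 + 6.0996*m^3 + 11.4418*m^2 - 2.2114*m - 4.5424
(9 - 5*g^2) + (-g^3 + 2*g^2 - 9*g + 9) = -g^3 - 3*g^2 - 9*g + 18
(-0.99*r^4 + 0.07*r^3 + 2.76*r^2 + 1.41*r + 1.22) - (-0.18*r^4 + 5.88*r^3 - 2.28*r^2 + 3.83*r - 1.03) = -0.81*r^4 - 5.81*r^3 + 5.04*r^2 - 2.42*r + 2.25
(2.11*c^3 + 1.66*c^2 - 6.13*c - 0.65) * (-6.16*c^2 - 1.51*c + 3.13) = -12.9976*c^5 - 13.4117*c^4 + 41.8585*c^3 + 18.4561*c^2 - 18.2054*c - 2.0345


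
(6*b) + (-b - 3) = 5*b - 3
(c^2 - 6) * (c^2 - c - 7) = c^4 - c^3 - 13*c^2 + 6*c + 42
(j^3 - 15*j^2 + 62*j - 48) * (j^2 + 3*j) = j^5 - 12*j^4 + 17*j^3 + 138*j^2 - 144*j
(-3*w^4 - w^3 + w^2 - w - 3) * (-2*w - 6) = 6*w^5 + 20*w^4 + 4*w^3 - 4*w^2 + 12*w + 18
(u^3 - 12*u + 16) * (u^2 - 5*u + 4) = u^5 - 5*u^4 - 8*u^3 + 76*u^2 - 128*u + 64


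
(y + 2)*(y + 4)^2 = y^3 + 10*y^2 + 32*y + 32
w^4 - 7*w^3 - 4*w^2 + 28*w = w*(w - 7)*(w - 2)*(w + 2)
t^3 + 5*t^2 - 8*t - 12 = (t - 2)*(t + 1)*(t + 6)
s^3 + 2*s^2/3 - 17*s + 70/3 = (s - 7/3)*(s - 2)*(s + 5)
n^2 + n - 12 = (n - 3)*(n + 4)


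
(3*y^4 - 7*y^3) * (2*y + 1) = 6*y^5 - 11*y^4 - 7*y^3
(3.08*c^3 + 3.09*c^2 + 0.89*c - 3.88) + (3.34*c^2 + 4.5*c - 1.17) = 3.08*c^3 + 6.43*c^2 + 5.39*c - 5.05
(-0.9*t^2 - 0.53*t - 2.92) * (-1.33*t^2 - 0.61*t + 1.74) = 1.197*t^4 + 1.2539*t^3 + 2.6409*t^2 + 0.859*t - 5.0808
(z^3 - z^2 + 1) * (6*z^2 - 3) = 6*z^5 - 6*z^4 - 3*z^3 + 9*z^2 - 3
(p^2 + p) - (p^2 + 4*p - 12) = 12 - 3*p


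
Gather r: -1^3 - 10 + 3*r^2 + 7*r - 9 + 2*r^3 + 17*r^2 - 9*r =2*r^3 + 20*r^2 - 2*r - 20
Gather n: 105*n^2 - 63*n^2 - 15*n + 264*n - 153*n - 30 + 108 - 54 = 42*n^2 + 96*n + 24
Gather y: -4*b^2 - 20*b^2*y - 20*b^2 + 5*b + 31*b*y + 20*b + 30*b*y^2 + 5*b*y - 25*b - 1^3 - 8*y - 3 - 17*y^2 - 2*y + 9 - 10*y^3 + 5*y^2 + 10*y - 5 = -24*b^2 - 10*y^3 + y^2*(30*b - 12) + y*(-20*b^2 + 36*b)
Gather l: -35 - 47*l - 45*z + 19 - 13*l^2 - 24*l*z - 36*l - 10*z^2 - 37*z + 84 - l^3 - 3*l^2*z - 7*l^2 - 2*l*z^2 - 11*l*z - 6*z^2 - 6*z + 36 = -l^3 + l^2*(-3*z - 20) + l*(-2*z^2 - 35*z - 83) - 16*z^2 - 88*z + 104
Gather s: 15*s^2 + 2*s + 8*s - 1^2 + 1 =15*s^2 + 10*s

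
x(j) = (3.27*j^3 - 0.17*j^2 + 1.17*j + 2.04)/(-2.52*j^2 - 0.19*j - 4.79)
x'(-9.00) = -1.32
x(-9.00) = 11.61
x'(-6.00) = -1.36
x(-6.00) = 7.60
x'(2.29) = -1.32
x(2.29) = -2.34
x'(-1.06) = -1.38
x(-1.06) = 0.44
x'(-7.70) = -1.33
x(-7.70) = 9.89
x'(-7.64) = -1.33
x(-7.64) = 9.81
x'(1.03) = -0.86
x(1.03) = -0.87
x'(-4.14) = -1.41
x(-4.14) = 5.04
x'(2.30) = -1.33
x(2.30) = -2.35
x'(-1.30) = -1.50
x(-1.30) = 0.79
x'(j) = (5.04*j + 0.19)*(3.27*j^3 - 0.17*j^2 + 1.17*j + 2.04)/(-2.52*j^2 - 0.19*j - 4.79)^2 + (9.81*j^2 - 0.34*j + 1.17)/(-2.52*j^2 - 0.19*j - 4.79)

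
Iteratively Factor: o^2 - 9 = (o + 3)*(o - 3)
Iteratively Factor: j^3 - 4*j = (j)*(j^2 - 4) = j*(j + 2)*(j - 2)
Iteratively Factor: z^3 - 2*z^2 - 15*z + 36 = (z - 3)*(z^2 + z - 12) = (z - 3)*(z + 4)*(z - 3)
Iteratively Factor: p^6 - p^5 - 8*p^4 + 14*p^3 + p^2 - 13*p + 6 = (p - 1)*(p^5 - 8*p^3 + 6*p^2 + 7*p - 6) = (p - 2)*(p - 1)*(p^4 + 2*p^3 - 4*p^2 - 2*p + 3) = (p - 2)*(p - 1)^2*(p^3 + 3*p^2 - p - 3) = (p - 2)*(p - 1)^2*(p + 3)*(p^2 - 1) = (p - 2)*(p - 1)^3*(p + 3)*(p + 1)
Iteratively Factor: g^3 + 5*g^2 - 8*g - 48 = (g + 4)*(g^2 + g - 12) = (g + 4)^2*(g - 3)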